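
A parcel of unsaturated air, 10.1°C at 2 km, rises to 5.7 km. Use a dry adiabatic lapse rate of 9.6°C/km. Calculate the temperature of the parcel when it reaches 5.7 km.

-25.42°C

2000–5700 m, dry adiabatic: Δz = 3.7 km ⇒ ΔT = -35.52°C; T = -25.42°C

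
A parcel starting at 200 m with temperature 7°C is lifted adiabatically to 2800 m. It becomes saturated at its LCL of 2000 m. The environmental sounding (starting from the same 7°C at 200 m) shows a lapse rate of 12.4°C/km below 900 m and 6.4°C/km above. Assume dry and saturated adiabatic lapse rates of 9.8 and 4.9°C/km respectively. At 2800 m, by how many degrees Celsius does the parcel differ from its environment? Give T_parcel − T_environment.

-0.72°C (parcel cooler than environment)

Parcel:
  200–2000 m, dry: Δz = 1.8 km ⇒ ΔT = -17.64°C; T = -10.64°C
  2000–2800 m, saturated: Δz = 0.8 km ⇒ ΔT = -3.92°C; T = -14.56°C
Environment:
  200–900 m, environment, lower layer: Δz = 0.7 km ⇒ ΔT = -8.68°C; T = -1.68°C
  900–2800 m, environment, upper layer: Δz = 1.9 km ⇒ ΔT = -12.16°C; T = -13.84°C
T_parcel − T_env = -14.56 − (-13.84) = -0.72°C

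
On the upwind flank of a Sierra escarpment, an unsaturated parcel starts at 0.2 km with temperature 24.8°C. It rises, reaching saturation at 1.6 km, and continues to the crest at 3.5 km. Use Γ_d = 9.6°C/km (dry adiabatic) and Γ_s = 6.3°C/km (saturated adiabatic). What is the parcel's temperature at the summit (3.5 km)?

-0.61°C

200–1600 m, dry: Δz = 1.4 km ⇒ ΔT = -13.44°C; T = 11.36°C
1600–3500 m, saturated: Δz = 1.9 km ⇒ ΔT = -11.97°C; T = -0.61°C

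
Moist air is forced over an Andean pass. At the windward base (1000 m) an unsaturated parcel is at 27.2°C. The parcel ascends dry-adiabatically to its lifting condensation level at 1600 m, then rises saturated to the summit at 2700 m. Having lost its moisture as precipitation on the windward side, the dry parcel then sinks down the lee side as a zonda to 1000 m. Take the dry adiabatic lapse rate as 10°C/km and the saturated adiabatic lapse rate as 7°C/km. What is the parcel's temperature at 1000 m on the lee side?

From 1000 m to 1600 m (dry): cools by 10 × 0.6 = 6°C, giving 21.2°C.
From 1600 m to 2700 m (saturated): cools by 7 × 1.1 = 7.7°C, giving 13.5°C.
From 2700 m to 1000 m (dry descent): warms by 10 × 1.7 = 17°C, giving 30.5°C.

30.5°C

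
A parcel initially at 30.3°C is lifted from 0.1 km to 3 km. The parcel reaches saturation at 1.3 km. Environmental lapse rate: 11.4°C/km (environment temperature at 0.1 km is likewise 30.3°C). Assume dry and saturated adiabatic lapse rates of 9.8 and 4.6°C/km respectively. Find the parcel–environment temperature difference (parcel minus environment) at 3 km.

Parcel:
  From 100 m to 1300 m (dry): cools by 9.8 × 1.2 = 11.76°C, giving 18.54°C.
  From 1300 m to 3000 m (saturated): cools by 4.6 × 1.7 = 7.82°C, giving 10.72°C.
Environment:
  From 100 m to 3000 m (environment): cools by 11.4 × 2.9 = 33.06°C, giving -2.76°C.
T_parcel − T_env = 10.72 − (-2.76) = +13.48°C

+13.48°C (parcel warmer than environment)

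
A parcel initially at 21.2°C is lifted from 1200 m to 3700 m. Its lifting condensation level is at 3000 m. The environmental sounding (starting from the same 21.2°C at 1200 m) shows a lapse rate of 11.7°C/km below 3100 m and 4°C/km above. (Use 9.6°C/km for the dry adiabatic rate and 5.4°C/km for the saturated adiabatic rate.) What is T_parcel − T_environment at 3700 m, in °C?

+3.57°C (parcel warmer than environment)

Parcel:
  1200 → 3000 m (dry, 9.6°C/km): ΔT = -9.6 × 1.8 = -17.28°C → T = 3.92°C
  3000 → 3700 m (saturated, 5.4°C/km): ΔT = -5.4 × 0.7 = -3.78°C → T = 0.14°C
Environment:
  1200 → 3100 m (environment, lower layer, 11.7°C/km): ΔT = -11.7 × 1.9 = -22.23°C → T = -1.03°C
  3100 → 3700 m (environment, upper layer, 4°C/km): ΔT = -4 × 0.6 = -2.4°C → T = -3.43°C
T_parcel − T_env = 0.14 − (-3.43) = +3.57°C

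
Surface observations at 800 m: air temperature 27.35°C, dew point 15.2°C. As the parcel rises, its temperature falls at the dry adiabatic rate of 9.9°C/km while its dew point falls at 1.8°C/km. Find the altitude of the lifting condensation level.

T and T_d converge at 9.9 − 1.8 = 8.1°C per km
Height above start = (27.35 − 15.2) / 8.1 = 1.5 km
LCL altitude = 800 m + 1500 m = 2300 m

2300 m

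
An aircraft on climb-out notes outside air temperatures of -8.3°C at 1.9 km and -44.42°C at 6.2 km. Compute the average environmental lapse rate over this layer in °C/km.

8.4°C/km

Γ = −ΔT/Δz = (-8.3 − (-44.42)) / (6200 − 1900) m
  = 36.12°C / 4.3 km = 8.4°C/km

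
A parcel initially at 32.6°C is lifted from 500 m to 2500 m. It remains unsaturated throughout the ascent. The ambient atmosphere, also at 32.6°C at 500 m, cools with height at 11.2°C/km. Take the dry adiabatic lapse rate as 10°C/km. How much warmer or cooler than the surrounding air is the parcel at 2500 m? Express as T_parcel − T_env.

Parcel:
  From 500 m to 2500 m (dry): cools by 10 × 2 = 20°C, giving 12.6°C.
Environment:
  From 500 m to 2500 m (environment): cools by 11.2 × 2 = 22.4°C, giving 10.2°C.
T_parcel − T_env = 12.6 − 10.2 = +2.4°C

+2.4°C (parcel warmer than environment)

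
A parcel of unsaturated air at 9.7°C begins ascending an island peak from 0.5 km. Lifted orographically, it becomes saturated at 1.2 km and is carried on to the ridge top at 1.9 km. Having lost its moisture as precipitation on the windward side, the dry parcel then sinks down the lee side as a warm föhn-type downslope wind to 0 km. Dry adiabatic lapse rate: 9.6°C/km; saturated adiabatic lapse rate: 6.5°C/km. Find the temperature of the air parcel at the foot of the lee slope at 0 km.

16.67°C

500 → 1200 m (dry, 9.6°C/km): ΔT = -9.6 × 0.7 = -6.72°C → T = 2.98°C
1200 → 1900 m (saturated, 6.5°C/km): ΔT = -6.5 × 0.7 = -4.55°C → T = -1.57°C
1900 → 0 m (dry descent, 9.6°C/km): ΔT = +9.6 × 1.9 = +18.24°C → T = 16.67°C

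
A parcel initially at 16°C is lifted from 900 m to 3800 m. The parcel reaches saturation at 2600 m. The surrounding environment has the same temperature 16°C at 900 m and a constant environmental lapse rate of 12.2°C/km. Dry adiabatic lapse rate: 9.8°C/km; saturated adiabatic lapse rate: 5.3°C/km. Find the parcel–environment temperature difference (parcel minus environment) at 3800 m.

Parcel:
  From 900 m to 2600 m (dry): cools by 9.8 × 1.7 = 16.66°C, giving -0.66°C.
  From 2600 m to 3800 m (saturated): cools by 5.3 × 1.2 = 6.36°C, giving -7.02°C.
Environment:
  From 900 m to 3800 m (environment): cools by 12.2 × 2.9 = 35.38°C, giving -19.38°C.
T_parcel − T_env = -7.02 − (-19.38) = +12.36°C

+12.36°C (parcel warmer than environment)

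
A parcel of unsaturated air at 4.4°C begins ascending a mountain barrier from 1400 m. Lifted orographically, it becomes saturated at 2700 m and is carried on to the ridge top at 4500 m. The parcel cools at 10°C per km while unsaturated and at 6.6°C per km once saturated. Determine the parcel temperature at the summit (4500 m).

-20.48°C

From 1400 m to 2700 m (dry): cools by 10 × 1.3 = 13°C, giving -8.6°C.
From 2700 m to 4500 m (saturated): cools by 6.6 × 1.8 = 11.88°C, giving -20.48°C.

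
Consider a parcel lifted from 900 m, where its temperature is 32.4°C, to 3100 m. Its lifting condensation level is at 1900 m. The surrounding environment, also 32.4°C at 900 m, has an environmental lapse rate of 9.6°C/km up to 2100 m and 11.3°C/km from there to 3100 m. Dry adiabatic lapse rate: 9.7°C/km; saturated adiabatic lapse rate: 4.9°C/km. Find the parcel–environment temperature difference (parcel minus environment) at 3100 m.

+7.24°C (parcel warmer than environment)

Parcel:
  900–1900 m, dry: Δz = 1 km ⇒ ΔT = -9.7°C; T = 22.7°C
  1900–3100 m, saturated: Δz = 1.2 km ⇒ ΔT = -5.88°C; T = 16.82°C
Environment:
  900–2100 m, environment, lower layer: Δz = 1.2 km ⇒ ΔT = -11.52°C; T = 20.88°C
  2100–3100 m, environment, upper layer: Δz = 1 km ⇒ ΔT = -11.3°C; T = 9.58°C
T_parcel − T_env = 16.82 − 9.58 = +7.24°C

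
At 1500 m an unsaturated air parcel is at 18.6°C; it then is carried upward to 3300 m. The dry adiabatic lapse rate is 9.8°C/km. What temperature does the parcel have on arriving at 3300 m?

0.96°C

1500–3300 m, dry adiabatic: Δz = 1.8 km ⇒ ΔT = -17.64°C; T = 0.96°C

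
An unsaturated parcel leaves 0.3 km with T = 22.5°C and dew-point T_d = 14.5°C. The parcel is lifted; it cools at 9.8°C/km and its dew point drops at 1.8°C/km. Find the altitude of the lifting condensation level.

1.3 km

T and T_d converge at 9.8 − 1.8 = 8°C per km
Height above start = (22.5 − 14.5) / 8 = 1 km
LCL altitude = 300 m + 1000 m = 1300 m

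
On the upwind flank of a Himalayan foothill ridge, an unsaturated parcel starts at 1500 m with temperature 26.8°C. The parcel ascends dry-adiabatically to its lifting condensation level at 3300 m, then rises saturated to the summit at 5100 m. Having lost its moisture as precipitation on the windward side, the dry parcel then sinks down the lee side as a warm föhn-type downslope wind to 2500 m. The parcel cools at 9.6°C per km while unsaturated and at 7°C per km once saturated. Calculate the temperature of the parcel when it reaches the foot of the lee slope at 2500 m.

21.88°C

Dry to 3300 m: -9.6 × 1.8 km = -17.28°C, so T = 9.52°C.
Saturated to 5100 m: -7 × 1.8 km = -12.6°C, so T = -3.08°C.
Dry descent to 2500 m: +9.6 × 2.6 km = +24.96°C, so T = 21.88°C.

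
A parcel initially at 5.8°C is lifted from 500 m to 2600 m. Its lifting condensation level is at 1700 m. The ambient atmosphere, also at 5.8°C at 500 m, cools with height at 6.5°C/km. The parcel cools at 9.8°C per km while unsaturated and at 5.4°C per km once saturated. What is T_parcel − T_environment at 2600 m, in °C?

-2.97°C (parcel cooler than environment)

Parcel:
  From 500 m to 1700 m (dry): cools by 9.8 × 1.2 = 11.76°C, giving -5.96°C.
  From 1700 m to 2600 m (saturated): cools by 5.4 × 0.9 = 4.86°C, giving -10.82°C.
Environment:
  From 500 m to 2600 m (environment): cools by 6.5 × 2.1 = 13.65°C, giving -7.85°C.
T_parcel − T_env = -10.82 − (-7.85) = -2.97°C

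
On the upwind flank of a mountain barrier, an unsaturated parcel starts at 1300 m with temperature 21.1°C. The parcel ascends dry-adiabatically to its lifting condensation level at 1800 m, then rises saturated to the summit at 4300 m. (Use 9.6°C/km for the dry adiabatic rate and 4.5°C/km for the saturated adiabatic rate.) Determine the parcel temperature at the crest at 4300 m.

From 1300 m to 1800 m (dry): cools by 9.6 × 0.5 = 4.8°C, giving 16.3°C.
From 1800 m to 4300 m (saturated): cools by 4.5 × 2.5 = 11.25°C, giving 5.05°C.

5.05°C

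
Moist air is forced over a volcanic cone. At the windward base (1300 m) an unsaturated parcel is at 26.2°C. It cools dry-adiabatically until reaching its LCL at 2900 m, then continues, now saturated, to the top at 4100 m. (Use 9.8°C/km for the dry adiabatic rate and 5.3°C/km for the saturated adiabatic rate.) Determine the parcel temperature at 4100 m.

From 1300 m to 2900 m (dry): cools by 9.8 × 1.6 = 15.68°C, giving 10.52°C.
From 2900 m to 4100 m (saturated): cools by 5.3 × 1.2 = 6.36°C, giving 4.16°C.

4.16°C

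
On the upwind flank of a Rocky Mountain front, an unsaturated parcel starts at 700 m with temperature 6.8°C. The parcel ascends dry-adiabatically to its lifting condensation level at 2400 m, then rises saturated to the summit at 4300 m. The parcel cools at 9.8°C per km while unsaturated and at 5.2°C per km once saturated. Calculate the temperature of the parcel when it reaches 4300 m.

-19.74°C

From 700 m to 2400 m (dry): cools by 9.8 × 1.7 = 16.66°C, giving -9.86°C.
From 2400 m to 4300 m (saturated): cools by 5.2 × 1.9 = 9.88°C, giving -19.74°C.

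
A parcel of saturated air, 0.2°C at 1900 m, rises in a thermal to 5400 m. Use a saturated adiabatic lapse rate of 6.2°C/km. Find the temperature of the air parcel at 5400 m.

-21.5°C

Saturated adiabatic to 5400 m: -6.2 × 3.5 km = -21.7°C, so T = -21.5°C.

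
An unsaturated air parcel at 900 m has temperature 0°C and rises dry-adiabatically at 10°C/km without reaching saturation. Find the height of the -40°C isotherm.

Height above start = (0 − (-40)) / 10 = 4 km
Altitude = 900 m + 4000 m = 4900 m

4900 m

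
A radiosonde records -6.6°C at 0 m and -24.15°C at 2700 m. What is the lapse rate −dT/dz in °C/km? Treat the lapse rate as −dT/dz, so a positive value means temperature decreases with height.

Γ = −ΔT/Δz = (-6.6 − (-24.15)) / (2700 − 0) m
  = 17.55°C / 2.7 km = 6.5°C/km

6.5°C/km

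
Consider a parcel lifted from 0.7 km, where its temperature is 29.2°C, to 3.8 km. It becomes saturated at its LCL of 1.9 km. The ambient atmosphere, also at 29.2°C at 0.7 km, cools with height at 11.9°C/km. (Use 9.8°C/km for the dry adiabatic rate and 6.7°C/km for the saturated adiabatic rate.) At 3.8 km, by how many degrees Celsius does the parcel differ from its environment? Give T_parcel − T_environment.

Parcel:
  700–1900 m, dry: Δz = 1.2 km ⇒ ΔT = -11.76°C; T = 17.44°C
  1900–3800 m, saturated: Δz = 1.9 km ⇒ ΔT = -12.73°C; T = 4.71°C
Environment:
  700–3800 m, environment: Δz = 3.1 km ⇒ ΔT = -36.89°C; T = -7.69°C
T_parcel − T_env = 4.71 − (-7.69) = +12.4°C

+12.4°C (parcel warmer than environment)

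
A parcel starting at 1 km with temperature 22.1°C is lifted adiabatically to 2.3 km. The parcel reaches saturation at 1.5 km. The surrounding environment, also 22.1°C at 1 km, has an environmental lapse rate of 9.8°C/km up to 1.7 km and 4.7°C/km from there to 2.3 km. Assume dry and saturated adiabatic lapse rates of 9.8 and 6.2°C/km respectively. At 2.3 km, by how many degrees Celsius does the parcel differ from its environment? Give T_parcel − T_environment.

-0.18°C (parcel cooler than environment)

Parcel:
  Dry to 1500 m: -9.8 × 0.5 km = -4.9°C, so T = 17.2°C.
  Saturated to 2300 m: -6.2 × 0.8 km = -4.96°C, so T = 12.24°C.
Environment:
  Environment, lower layer to 1700 m: -9.8 × 0.7 km = -6.86°C, so T = 15.24°C.
  Environment, upper layer to 2300 m: -4.7 × 0.6 km = -2.82°C, so T = 12.42°C.
T_parcel − T_env = 12.24 − 12.42 = -0.18°C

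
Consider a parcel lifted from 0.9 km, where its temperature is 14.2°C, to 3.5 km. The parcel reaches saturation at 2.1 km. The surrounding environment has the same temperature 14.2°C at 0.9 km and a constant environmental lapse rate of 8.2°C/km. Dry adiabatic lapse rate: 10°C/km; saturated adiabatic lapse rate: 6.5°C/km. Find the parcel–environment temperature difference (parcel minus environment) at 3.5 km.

Parcel:
  900–2100 m, dry: Δz = 1.2 km ⇒ ΔT = -12°C; T = 2.2°C
  2100–3500 m, saturated: Δz = 1.4 km ⇒ ΔT = -9.1°C; T = -6.9°C
Environment:
  900–3500 m, environment: Δz = 2.6 km ⇒ ΔT = -21.32°C; T = -7.12°C
T_parcel − T_env = -6.9 − (-7.12) = +0.22°C

+0.22°C (parcel warmer than environment)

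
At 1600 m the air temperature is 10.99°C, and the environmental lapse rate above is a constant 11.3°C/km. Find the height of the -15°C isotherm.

Height above start = (10.99 − (-15)) / 11.3 = 2.3 km
Altitude = 1600 m + 2300 m = 3900 m

3900 m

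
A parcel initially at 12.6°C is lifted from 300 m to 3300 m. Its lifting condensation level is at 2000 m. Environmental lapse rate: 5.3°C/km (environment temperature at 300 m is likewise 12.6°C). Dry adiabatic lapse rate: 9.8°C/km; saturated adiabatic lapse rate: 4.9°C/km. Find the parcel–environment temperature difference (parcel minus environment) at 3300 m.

Parcel:
  300 → 2000 m (dry, 9.8°C/km): ΔT = -9.8 × 1.7 = -16.66°C → T = -4.06°C
  2000 → 3300 m (saturated, 4.9°C/km): ΔT = -4.9 × 1.3 = -6.37°C → T = -10.43°C
Environment:
  300 → 3300 m (environment, 5.3°C/km): ΔT = -5.3 × 3 = -15.9°C → T = -3.3°C
T_parcel − T_env = -10.43 − (-3.3) = -7.13°C

-7.13°C (parcel cooler than environment)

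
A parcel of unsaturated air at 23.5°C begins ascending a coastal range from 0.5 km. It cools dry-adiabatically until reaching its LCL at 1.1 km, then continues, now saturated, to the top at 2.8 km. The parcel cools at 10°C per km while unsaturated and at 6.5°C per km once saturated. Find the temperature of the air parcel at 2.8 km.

Dry to 1100 m: -10 × 0.6 km = -6°C, so T = 17.5°C.
Saturated to 2800 m: -6.5 × 1.7 km = -11.05°C, so T = 6.45°C.

6.45°C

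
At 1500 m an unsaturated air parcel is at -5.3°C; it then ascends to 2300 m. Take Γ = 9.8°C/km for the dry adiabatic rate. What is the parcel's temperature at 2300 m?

From 1500 m to 2300 m (dry adiabatic): cools by 9.8 × 0.8 = 7.84°C, giving -13.14°C.

-13.14°C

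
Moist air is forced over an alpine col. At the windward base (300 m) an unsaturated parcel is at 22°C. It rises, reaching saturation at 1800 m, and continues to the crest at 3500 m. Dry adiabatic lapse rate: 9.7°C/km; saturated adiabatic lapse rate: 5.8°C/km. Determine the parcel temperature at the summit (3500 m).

From 300 m to 1800 m (dry): cools by 9.7 × 1.5 = 14.55°C, giving 7.45°C.
From 1800 m to 3500 m (saturated): cools by 5.8 × 1.7 = 9.86°C, giving -2.41°C.

-2.41°C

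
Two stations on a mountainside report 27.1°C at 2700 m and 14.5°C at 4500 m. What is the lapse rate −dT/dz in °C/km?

Γ = −ΔT/Δz = (27.1 − 14.5) / (4500 − 2700) m
  = 12.6°C / 1.8 km = 7°C/km

7°C/km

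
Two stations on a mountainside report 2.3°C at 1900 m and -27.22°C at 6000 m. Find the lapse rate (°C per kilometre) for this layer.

7.2°C/km

Γ = −ΔT/Δz = (2.3 − (-27.22)) / (6000 − 1900) m
  = 29.52°C / 4.1 km = 7.2°C/km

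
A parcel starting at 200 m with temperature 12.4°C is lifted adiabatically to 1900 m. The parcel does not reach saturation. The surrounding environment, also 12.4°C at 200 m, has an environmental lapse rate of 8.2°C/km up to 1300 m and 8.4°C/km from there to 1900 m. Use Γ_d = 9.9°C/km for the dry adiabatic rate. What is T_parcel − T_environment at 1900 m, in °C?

-2.77°C (parcel cooler than environment)

Parcel:
  200 → 1900 m (dry, 9.9°C/km): ΔT = -9.9 × 1.7 = -16.83°C → T = -4.43°C
Environment:
  200 → 1300 m (environment, lower layer, 8.2°C/km): ΔT = -8.2 × 1.1 = -9.02°C → T = 3.38°C
  1300 → 1900 m (environment, upper layer, 8.4°C/km): ΔT = -8.4 × 0.6 = -5.04°C → T = -1.66°C
T_parcel − T_env = -4.43 − (-1.66) = -2.77°C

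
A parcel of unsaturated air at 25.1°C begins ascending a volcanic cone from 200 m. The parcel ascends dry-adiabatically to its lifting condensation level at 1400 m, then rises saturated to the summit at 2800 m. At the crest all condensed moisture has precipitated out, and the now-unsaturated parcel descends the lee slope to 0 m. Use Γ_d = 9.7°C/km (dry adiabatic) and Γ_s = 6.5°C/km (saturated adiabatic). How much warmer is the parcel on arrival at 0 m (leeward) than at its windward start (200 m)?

Dry to 1400 m: -9.7 × 1.2 km = -11.64°C, so T = 13.46°C.
Saturated to 2800 m: -6.5 × 1.4 km = -9.1°C, so T = 4.36°C.
Dry descent to 0 m: +9.7 × 2.8 km = +27.16°C, so T = 31.52°C.
Net change vs windward start: 31.52 − 25.1 = +6.42°C

+6.42°C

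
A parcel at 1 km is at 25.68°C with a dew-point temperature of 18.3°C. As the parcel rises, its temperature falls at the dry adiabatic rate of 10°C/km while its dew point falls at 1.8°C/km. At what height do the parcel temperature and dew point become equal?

1.9 km

T and T_d converge at 10 − 1.8 = 8.2°C per km
Height above start = (25.68 − 18.3) / 8.2 = 0.9 km
LCL altitude = 1000 m + 900 m = 1900 m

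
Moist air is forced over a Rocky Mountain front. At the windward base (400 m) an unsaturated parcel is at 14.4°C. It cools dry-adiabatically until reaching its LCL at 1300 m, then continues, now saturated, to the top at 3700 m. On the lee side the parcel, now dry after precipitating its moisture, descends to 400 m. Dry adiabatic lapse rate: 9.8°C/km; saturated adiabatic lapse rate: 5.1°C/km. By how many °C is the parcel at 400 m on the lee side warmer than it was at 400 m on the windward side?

400 → 1300 m (dry, 9.8°C/km): ΔT = -9.8 × 0.9 = -8.82°C → T = 5.58°C
1300 → 3700 m (saturated, 5.1°C/km): ΔT = -5.1 × 2.4 = -12.24°C → T = -6.66°C
3700 → 400 m (dry descent, 9.8°C/km): ΔT = +9.8 × 3.3 = +32.34°C → T = 25.68°C
Net change vs windward start: 25.68 − 14.4 = +11.28°C

+11.28°C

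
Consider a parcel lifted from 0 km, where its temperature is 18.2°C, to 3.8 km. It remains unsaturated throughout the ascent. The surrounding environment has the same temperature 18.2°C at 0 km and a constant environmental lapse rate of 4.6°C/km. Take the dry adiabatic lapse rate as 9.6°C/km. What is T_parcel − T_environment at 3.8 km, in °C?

-19°C (parcel cooler than environment)

Parcel:
  0 → 3800 m (dry, 9.6°C/km): ΔT = -9.6 × 3.8 = -36.48°C → T = -18.28°C
Environment:
  0 → 3800 m (environment, 4.6°C/km): ΔT = -4.6 × 3.8 = -17.48°C → T = 0.72°C
T_parcel − T_env = -18.28 − 0.72 = -19°C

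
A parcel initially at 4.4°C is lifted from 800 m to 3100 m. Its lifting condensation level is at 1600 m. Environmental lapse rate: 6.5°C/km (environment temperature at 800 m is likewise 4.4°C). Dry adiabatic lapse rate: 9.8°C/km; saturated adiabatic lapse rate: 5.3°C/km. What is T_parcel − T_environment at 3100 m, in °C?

-0.84°C (parcel cooler than environment)

Parcel:
  800–1600 m, dry: Δz = 0.8 km ⇒ ΔT = -7.84°C; T = -3.44°C
  1600–3100 m, saturated: Δz = 1.5 km ⇒ ΔT = -7.95°C; T = -11.39°C
Environment:
  800–3100 m, environment: Δz = 2.3 km ⇒ ΔT = -14.95°C; T = -10.55°C
T_parcel − T_env = -11.39 − (-10.55) = -0.84°C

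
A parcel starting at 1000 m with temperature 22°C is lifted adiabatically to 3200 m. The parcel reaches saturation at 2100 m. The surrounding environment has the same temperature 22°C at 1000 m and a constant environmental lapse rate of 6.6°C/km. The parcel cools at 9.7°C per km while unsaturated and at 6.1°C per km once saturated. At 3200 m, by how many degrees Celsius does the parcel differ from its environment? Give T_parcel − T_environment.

Parcel:
  From 1000 m to 2100 m (dry): cools by 9.7 × 1.1 = 10.67°C, giving 11.33°C.
  From 2100 m to 3200 m (saturated): cools by 6.1 × 1.1 = 6.71°C, giving 4.62°C.
Environment:
  From 1000 m to 3200 m (environment): cools by 6.6 × 2.2 = 14.52°C, giving 7.48°C.
T_parcel − T_env = 4.62 − 7.48 = -2.86°C

-2.86°C (parcel cooler than environment)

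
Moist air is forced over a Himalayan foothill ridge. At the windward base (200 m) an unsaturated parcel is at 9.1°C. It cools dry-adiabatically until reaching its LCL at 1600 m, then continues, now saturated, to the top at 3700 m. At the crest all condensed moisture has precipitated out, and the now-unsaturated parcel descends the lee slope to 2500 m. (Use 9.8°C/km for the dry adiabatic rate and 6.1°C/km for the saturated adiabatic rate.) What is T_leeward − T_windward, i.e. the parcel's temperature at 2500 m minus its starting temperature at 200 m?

From 200 m to 1600 m (dry): cools by 9.8 × 1.4 = 13.72°C, giving -4.62°C.
From 1600 m to 3700 m (saturated): cools by 6.1 × 2.1 = 12.81°C, giving -17.43°C.
From 3700 m to 2500 m (dry descent): warms by 9.8 × 1.2 = 11.76°C, giving -5.67°C.
Net change vs windward start: -5.67 − 9.1 = -14.77°C

-14.77°C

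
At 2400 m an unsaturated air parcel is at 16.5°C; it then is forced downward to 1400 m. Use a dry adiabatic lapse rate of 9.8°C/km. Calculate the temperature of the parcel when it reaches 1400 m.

26.3°C

2400–1400 m, dry adiabatic: Δz = 1 km ⇒ ΔT = +9.8°C; T = 26.3°C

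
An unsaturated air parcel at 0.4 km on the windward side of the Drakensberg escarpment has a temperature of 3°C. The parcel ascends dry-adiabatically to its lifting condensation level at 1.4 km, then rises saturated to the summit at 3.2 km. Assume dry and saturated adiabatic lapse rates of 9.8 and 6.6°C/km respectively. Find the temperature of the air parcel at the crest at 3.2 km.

-18.68°C

From 400 m to 1400 m (dry): cools by 9.8 × 1 = 9.8°C, giving -6.8°C.
From 1400 m to 3200 m (saturated): cools by 6.6 × 1.8 = 11.88°C, giving -18.68°C.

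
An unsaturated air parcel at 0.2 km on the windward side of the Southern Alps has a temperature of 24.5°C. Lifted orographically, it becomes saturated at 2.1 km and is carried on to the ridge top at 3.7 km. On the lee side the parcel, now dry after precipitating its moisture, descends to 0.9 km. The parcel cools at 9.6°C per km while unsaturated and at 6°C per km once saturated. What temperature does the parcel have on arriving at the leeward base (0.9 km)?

200–2100 m, dry: Δz = 1.9 km ⇒ ΔT = -18.24°C; T = 6.26°C
2100–3700 m, saturated: Δz = 1.6 km ⇒ ΔT = -9.6°C; T = -3.34°C
3700–900 m, dry descent: Δz = 2.8 km ⇒ ΔT = +26.88°C; T = 23.54°C

23.54°C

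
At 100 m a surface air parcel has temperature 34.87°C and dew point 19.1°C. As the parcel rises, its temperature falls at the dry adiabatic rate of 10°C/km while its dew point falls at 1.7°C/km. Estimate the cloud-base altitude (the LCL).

T and T_d converge at 10 − 1.7 = 8.3°C per km
Height above start = (34.87 − 19.1) / 8.3 = 1.9 km
LCL altitude = 100 m + 1900 m = 2000 m

2000 m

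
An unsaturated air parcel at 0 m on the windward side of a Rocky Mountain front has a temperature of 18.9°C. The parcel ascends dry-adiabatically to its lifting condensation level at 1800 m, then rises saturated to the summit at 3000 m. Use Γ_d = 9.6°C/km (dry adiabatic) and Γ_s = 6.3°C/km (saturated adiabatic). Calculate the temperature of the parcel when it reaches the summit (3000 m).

From 0 m to 1800 m (dry): cools by 9.6 × 1.8 = 17.28°C, giving 1.62°C.
From 1800 m to 3000 m (saturated): cools by 6.3 × 1.2 = 7.56°C, giving -5.94°C.

-5.94°C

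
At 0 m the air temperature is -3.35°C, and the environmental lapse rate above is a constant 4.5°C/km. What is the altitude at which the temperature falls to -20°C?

Height above start = (-3.35 − (-20)) / 4.5 = 3.7 km
Altitude = 0 m + 3700 m = 3700 m

3700 m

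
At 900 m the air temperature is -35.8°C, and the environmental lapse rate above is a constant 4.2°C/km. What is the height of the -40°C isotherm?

1900 m

Height above start = (-35.8 − (-40)) / 4.2 = 1 km
Altitude = 900 m + 1000 m = 1900 m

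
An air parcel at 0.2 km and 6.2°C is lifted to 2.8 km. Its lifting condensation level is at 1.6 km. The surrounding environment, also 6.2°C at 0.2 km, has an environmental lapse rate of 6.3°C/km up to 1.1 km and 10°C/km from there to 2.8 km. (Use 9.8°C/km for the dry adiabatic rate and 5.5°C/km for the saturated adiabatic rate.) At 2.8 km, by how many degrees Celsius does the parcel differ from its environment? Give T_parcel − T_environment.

+2.35°C (parcel warmer than environment)

Parcel:
  200–1600 m, dry: Δz = 1.4 km ⇒ ΔT = -13.72°C; T = -7.52°C
  1600–2800 m, saturated: Δz = 1.2 km ⇒ ΔT = -6.6°C; T = -14.12°C
Environment:
  200–1100 m, environment, lower layer: Δz = 0.9 km ⇒ ΔT = -5.67°C; T = 0.53°C
  1100–2800 m, environment, upper layer: Δz = 1.7 km ⇒ ΔT = -17°C; T = -16.47°C
T_parcel − T_env = -14.12 − (-16.47) = +2.35°C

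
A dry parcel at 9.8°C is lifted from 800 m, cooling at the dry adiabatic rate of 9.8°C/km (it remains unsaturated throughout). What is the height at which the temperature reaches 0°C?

1800 m

Height above start = (9.8 − 0) / 9.8 = 1 km
Altitude = 800 m + 1000 m = 1800 m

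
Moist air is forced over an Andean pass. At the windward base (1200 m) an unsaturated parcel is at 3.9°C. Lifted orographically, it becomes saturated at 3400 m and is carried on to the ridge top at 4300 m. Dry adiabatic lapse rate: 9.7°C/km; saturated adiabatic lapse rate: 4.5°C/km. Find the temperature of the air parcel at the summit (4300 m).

-21.49°C

From 1200 m to 3400 m (dry): cools by 9.7 × 2.2 = 21.34°C, giving -17.44°C.
From 3400 m to 4300 m (saturated): cools by 4.5 × 0.9 = 4.05°C, giving -21.49°C.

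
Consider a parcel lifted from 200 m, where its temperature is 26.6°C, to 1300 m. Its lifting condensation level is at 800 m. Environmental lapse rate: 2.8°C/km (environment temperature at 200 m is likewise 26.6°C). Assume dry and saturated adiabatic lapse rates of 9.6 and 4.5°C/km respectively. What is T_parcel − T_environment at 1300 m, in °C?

-4.93°C (parcel cooler than environment)

Parcel:
  200–800 m, dry: Δz = 0.6 km ⇒ ΔT = -5.76°C; T = 20.84°C
  800–1300 m, saturated: Δz = 0.5 km ⇒ ΔT = -2.25°C; T = 18.59°C
Environment:
  200–1300 m, environment: Δz = 1.1 km ⇒ ΔT = -3.08°C; T = 23.52°C
T_parcel − T_env = 18.59 − 23.52 = -4.93°C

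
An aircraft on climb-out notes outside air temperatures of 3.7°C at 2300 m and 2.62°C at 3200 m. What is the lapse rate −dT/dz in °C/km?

1.2°C/km

Γ = −ΔT/Δz = (3.7 − 2.62) / (3200 − 2300) m
  = 1.08°C / 0.9 km = 1.2°C/km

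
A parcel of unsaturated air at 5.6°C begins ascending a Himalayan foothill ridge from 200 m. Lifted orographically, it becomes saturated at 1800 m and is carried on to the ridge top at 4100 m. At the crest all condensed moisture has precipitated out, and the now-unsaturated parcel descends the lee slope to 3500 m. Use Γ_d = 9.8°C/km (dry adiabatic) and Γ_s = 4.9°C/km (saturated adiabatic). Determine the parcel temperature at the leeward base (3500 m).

Dry to 1800 m: -9.8 × 1.6 km = -15.68°C, so T = -10.08°C.
Saturated to 4100 m: -4.9 × 2.3 km = -11.27°C, so T = -21.35°C.
Dry descent to 3500 m: +9.8 × 0.6 km = +5.88°C, so T = -15.47°C.

-15.47°C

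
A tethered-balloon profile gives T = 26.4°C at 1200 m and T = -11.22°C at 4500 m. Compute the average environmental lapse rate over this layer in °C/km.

11.4°C/km

Γ = −ΔT/Δz = (26.4 − (-11.22)) / (4500 − 1200) m
  = 37.62°C / 3.3 km = 11.4°C/km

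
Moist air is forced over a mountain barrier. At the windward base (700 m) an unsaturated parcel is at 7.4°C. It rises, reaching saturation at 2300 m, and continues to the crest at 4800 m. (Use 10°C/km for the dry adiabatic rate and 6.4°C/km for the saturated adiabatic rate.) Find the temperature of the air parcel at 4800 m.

Dry to 2300 m: -10 × 1.6 km = -16°C, so T = -8.6°C.
Saturated to 4800 m: -6.4 × 2.5 km = -16°C, so T = -24.6°C.

-24.6°C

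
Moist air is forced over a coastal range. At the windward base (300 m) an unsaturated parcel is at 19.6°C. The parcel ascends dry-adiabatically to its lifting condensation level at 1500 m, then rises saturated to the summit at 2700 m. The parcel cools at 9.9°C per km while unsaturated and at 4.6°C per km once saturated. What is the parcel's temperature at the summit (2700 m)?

2.2°C

300–1500 m, dry: Δz = 1.2 km ⇒ ΔT = -11.88°C; T = 7.72°C
1500–2700 m, saturated: Δz = 1.2 km ⇒ ΔT = -5.52°C; T = 2.2°C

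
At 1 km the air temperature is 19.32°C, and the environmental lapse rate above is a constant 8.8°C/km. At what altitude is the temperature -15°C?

4.9 km

Height above start = (19.32 − (-15)) / 8.8 = 3.9 km
Altitude = 1000 m + 3900 m = 4900 m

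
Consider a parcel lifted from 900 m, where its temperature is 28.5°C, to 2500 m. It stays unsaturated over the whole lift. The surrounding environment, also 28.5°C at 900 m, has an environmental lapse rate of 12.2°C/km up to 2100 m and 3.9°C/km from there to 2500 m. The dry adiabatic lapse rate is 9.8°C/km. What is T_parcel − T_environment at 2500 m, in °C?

Parcel:
  Dry to 2500 m: -9.8 × 1.6 km = -15.68°C, so T = 12.82°C.
Environment:
  Environment, lower layer to 2100 m: -12.2 × 1.2 km = -14.64°C, so T = 13.86°C.
  Environment, upper layer to 2500 m: -3.9 × 0.4 km = -1.56°C, so T = 12.3°C.
T_parcel − T_env = 12.82 − 12.3 = +0.52°C

+0.52°C (parcel warmer than environment)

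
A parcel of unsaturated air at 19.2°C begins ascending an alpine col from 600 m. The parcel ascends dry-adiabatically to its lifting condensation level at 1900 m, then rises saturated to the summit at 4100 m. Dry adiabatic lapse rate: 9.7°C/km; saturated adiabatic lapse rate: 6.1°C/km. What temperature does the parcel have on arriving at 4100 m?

Dry to 1900 m: -9.7 × 1.3 km = -12.61°C, so T = 6.59°C.
Saturated to 4100 m: -6.1 × 2.2 km = -13.42°C, so T = -6.83°C.

-6.83°C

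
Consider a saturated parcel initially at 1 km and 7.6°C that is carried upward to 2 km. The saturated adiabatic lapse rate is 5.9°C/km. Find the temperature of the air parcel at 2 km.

1000–2000 m, saturated adiabatic: Δz = 1 km ⇒ ΔT = -5.9°C; T = 1.7°C

1.7°C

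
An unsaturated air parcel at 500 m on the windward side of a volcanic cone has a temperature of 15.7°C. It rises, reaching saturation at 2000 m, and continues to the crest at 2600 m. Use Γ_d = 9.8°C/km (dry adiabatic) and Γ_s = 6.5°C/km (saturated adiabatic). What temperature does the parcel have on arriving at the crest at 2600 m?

Dry to 2000 m: -9.8 × 1.5 km = -14.7°C, so T = 1°C.
Saturated to 2600 m: -6.5 × 0.6 km = -3.9°C, so T = -2.9°C.

-2.9°C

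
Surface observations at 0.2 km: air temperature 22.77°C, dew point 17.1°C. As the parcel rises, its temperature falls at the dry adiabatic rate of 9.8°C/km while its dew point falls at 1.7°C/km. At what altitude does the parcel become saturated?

T and T_d converge at 9.8 − 1.7 = 8.1°C per km
Height above start = (22.77 − 17.1) / 8.1 = 0.7 km
LCL altitude = 200 m + 700 m = 900 m

0.9 km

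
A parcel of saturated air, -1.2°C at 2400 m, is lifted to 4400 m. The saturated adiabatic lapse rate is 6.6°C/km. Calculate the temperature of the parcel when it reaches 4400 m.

-14.4°C

2400 → 4400 m (saturated adiabatic, 6.6°C/km): ΔT = -6.6 × 2 = -13.2°C → T = -14.4°C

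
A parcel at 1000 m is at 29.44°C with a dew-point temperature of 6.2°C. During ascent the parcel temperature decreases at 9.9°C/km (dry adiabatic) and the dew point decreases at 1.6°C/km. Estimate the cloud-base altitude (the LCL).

T and T_d converge at 9.9 − 1.6 = 8.3°C per km
Height above start = (29.44 − 6.2) / 8.3 = 2.8 km
LCL altitude = 1000 m + 2800 m = 3800 m

3800 m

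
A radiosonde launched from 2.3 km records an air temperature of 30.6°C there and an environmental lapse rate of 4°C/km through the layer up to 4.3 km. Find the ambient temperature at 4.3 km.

From 2300 m to 4300 m (environmental): cools by 4 × 2 = 8°C, giving 22.6°C.

22.6°C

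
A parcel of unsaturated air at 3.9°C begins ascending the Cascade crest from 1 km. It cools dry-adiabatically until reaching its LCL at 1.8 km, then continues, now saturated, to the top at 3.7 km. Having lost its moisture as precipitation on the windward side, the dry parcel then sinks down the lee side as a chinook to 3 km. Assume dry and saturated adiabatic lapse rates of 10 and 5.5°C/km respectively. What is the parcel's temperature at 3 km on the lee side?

-7.55°C

1000 → 1800 m (dry, 10°C/km): ΔT = -10 × 0.8 = -8°C → T = -4.1°C
1800 → 3700 m (saturated, 5.5°C/km): ΔT = -5.5 × 1.9 = -10.45°C → T = -14.55°C
3700 → 3000 m (dry descent, 10°C/km): ΔT = +10 × 0.7 = +7°C → T = -7.55°C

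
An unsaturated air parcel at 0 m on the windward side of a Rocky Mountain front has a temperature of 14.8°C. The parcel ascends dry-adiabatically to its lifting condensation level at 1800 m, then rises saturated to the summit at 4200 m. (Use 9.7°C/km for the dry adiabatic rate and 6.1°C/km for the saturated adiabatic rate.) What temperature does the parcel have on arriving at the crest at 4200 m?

-17.3°C

From 0 m to 1800 m (dry): cools by 9.7 × 1.8 = 17.46°C, giving -2.66°C.
From 1800 m to 4200 m (saturated): cools by 6.1 × 2.4 = 14.64°C, giving -17.3°C.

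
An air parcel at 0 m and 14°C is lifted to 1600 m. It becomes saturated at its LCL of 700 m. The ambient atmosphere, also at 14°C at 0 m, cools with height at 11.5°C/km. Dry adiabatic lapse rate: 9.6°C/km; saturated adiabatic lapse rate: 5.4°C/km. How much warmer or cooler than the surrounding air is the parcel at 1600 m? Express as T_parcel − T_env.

+6.82°C (parcel warmer than environment)

Parcel:
  Dry to 700 m: -9.6 × 0.7 km = -6.72°C, so T = 7.28°C.
  Saturated to 1600 m: -5.4 × 0.9 km = -4.86°C, so T = 2.42°C.
Environment:
  Environment to 1600 m: -11.5 × 1.6 km = -18.4°C, so T = -4.4°C.
T_parcel − T_env = 2.42 − (-4.4) = +6.82°C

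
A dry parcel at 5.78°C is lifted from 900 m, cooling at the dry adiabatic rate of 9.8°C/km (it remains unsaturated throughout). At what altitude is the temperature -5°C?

2000 m

Height above start = (5.78 − (-5)) / 9.8 = 1.1 km
Altitude = 900 m + 1100 m = 2000 m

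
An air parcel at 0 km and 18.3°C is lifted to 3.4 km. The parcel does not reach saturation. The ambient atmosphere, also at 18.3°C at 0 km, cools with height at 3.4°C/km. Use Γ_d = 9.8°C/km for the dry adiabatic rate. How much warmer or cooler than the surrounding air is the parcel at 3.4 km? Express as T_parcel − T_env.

-21.76°C (parcel cooler than environment)

Parcel:
  From 0 m to 3400 m (dry): cools by 9.8 × 3.4 = 33.32°C, giving -15.02°C.
Environment:
  From 0 m to 3400 m (environment): cools by 3.4 × 3.4 = 11.56°C, giving 6.74°C.
T_parcel − T_env = -15.02 − 6.74 = -21.76°C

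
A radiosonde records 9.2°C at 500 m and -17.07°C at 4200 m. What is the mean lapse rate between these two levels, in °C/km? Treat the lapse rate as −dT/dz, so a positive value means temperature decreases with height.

7.1°C/km

Γ = −ΔT/Δz = (9.2 − (-17.07)) / (4200 − 500) m
  = 26.27°C / 3.7 km = 7.1°C/km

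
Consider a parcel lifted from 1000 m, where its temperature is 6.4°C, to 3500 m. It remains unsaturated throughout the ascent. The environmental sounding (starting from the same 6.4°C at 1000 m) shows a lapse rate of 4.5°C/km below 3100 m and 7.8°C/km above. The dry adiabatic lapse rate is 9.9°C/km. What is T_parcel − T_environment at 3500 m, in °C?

-12.18°C (parcel cooler than environment)

Parcel:
  1000 → 3500 m (dry, 9.9°C/km): ΔT = -9.9 × 2.5 = -24.75°C → T = -18.35°C
Environment:
  1000 → 3100 m (environment, lower layer, 4.5°C/km): ΔT = -4.5 × 2.1 = -9.45°C → T = -3.05°C
  3100 → 3500 m (environment, upper layer, 7.8°C/km): ΔT = -7.8 × 0.4 = -3.12°C → T = -6.17°C
T_parcel − T_env = -18.35 − (-6.17) = -12.18°C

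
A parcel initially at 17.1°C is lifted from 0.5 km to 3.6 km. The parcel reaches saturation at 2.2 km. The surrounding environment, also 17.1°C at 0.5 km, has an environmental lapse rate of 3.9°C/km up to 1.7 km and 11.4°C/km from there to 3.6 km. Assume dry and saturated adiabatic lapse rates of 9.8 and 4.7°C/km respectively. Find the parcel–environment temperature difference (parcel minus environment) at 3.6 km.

+3.1°C (parcel warmer than environment)

Parcel:
  Dry to 2200 m: -9.8 × 1.7 km = -16.66°C, so T = 0.44°C.
  Saturated to 3600 m: -4.7 × 1.4 km = -6.58°C, so T = -6.14°C.
Environment:
  Environment, lower layer to 1700 m: -3.9 × 1.2 km = -4.68°C, so T = 12.42°C.
  Environment, upper layer to 3600 m: -11.4 × 1.9 km = -21.66°C, so T = -9.24°C.
T_parcel − T_env = -6.14 − (-9.24) = +3.1°C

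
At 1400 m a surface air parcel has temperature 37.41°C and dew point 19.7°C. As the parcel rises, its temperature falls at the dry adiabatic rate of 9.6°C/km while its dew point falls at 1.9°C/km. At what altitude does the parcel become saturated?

T and T_d converge at 9.6 − 1.9 = 7.7°C per km
Height above start = (37.41 − 19.7) / 7.7 = 2.3 km
LCL altitude = 1400 m + 2300 m = 3700 m

3700 m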